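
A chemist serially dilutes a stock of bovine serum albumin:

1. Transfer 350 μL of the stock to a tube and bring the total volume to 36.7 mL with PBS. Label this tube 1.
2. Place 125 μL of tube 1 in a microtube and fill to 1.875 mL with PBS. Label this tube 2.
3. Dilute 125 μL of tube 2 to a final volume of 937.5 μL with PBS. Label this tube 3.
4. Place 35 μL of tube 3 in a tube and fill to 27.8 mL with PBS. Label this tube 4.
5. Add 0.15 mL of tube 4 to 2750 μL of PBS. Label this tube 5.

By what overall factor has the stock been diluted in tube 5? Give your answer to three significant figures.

Step 1: 350 μL brought to 36.7 mL → factor 36700/350 = 104.86
Step 2: 125 μL brought to 1.875 mL → factor 1875/125 = 15
Step 3: 125 μL brought to 937.5 μL → factor 937.5/125 = 7.5
Step 4: 35 μL brought to 27.8 mL → factor 27800/35 = 794.29
Step 5: 0.15 mL + 2750 μL = 2.9 mL total → factor 2.9/0.15 = 19.333
Overall dilution factor = 104.86 × 15 × 7.5 × 794.29 × 19.333 = 1.8115 × 10^8

1.81 × 10^8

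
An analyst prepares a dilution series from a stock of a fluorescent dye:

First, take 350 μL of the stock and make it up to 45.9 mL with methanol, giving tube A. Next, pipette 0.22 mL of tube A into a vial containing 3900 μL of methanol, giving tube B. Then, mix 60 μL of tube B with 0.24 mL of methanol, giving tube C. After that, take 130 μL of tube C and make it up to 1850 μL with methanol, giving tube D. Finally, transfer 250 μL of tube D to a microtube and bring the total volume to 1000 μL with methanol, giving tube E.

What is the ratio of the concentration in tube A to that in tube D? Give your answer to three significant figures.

Step 1: 350 μL brought to 45.9 mL → factor 45900/350 = 131.14
Step 2: 0.22 mL + 3900 μL = 4.12 mL total → factor 4.12/0.22 = 18.727
Step 3: 60 μL + 0.24 mL = 300 μL total → factor 300/60 = 5
Step 4: 130 μL brought to 1850 μL → factor 1850/130 = 14.231
Dilution factor to tube A = 131.14; to tube D = 1.7475 × 10^5
[tube A]/[tube D] = (factor to tube D)/(factor to tube A) = 1.7475 × 10^5/131.14 = 1.33 × 10^3

1.33 × 10^3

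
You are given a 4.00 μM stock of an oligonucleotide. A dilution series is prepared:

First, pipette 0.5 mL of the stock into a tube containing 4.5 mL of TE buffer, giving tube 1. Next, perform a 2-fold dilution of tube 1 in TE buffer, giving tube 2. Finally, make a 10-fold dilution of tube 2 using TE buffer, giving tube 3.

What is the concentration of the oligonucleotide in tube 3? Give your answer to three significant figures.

Step 1: 0.5 mL + 4.5 mL = 5 mL total → factor 5/0.5 = 10
Step 2: 2-fold → factor 2
Step 3: 10-fold → factor 10
Overall dilution factor = 10 × 2 × 10 = 200
Final = 4.00 μM / 200 = 0.0200 μM

0.0200 μM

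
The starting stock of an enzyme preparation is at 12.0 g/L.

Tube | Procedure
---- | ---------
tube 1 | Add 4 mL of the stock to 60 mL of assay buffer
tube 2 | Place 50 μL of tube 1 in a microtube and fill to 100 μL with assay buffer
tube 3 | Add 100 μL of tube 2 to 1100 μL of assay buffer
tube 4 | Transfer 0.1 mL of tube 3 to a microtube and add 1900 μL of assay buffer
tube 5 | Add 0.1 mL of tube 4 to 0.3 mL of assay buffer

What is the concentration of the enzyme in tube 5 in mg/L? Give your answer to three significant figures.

0.391 mg/L

Step 1: 4 mL + 60 mL = 64 mL total → factor 64/4 = 16
Step 2: 50 μL brought to 100 μL → factor 100/50 = 2
Step 3: 100 μL + 1100 μL = 1200 μL total → factor 1200/100 = 12
Step 4: 0.1 mL + 1900 μL = 2 mL total → factor 2/0.1 = 20
Step 5: 0.1 mL + 0.3 mL = 0.4 mL total → factor 0.4/0.1 = 4
Overall dilution factor = 16 × 2 × 12 × 20 × 4 = 30720
Final = 12.0 g/L / 30720 = 0.0003906 g/L = 0.391 mg/L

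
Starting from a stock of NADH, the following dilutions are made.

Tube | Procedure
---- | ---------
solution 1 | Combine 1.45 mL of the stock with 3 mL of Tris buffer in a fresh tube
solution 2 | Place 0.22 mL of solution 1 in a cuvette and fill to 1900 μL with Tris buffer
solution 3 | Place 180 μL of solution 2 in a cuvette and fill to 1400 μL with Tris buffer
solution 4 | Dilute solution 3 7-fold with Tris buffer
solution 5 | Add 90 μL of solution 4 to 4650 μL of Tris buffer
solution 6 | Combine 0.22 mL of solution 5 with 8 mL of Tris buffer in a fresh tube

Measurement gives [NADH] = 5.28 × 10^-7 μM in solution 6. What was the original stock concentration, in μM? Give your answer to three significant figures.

1.50 μM

Step 1: 1.45 mL + 3 mL = 4.45 mL total → factor 4.45/1.45 = 3.069
Step 2: 0.22 mL brought to 1900 μL → factor 1.9/0.22 = 8.6364
Step 3: 180 μL brought to 1400 μL → factor 1400/180 = 7.7778
Step 4: 7-fold → factor 7
Step 5: 90 μL + 4650 μL = 4740 μL total → factor 4740/90 = 52.667
Step 6: 0.22 mL + 8 mL = 8.22 mL total → factor 8.22/0.22 = 37.364
Overall dilution factor = 3.069 × 8.6364 × 7.7778 × 7 × 52.667 × 37.364 = 2.8396 × 10^6
Stock = 5.28 × 10^-7 μM × 2.8396 × 10^6 = 1.50 μM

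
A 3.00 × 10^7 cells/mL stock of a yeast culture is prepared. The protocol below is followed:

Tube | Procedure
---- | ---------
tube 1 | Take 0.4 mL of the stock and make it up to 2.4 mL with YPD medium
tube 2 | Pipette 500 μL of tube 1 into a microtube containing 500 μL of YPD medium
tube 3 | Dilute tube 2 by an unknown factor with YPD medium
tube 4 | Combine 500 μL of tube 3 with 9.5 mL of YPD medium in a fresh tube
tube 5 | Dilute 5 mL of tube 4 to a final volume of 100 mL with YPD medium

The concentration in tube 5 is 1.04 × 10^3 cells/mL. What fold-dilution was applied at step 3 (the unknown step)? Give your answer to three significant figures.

Step 1: 0.4 mL brought to 2.4 mL → factor 2.4/0.4 = 6
Step 2: 500 μL + 500 μL = 1000 μL total → factor 1000/500 = 2
Step 3: unknown factor x
Step 4: 500 μL + 9.5 mL = 10000 μL total → factor 10000/500 = 20
Step 5: 5 mL brought to 100 mL → factor 100/5 = 20
Product of known-step factors = 4800
Overall factor = 3.00 × 10^7 cells/mL / (1.04 × 10^3 cells/mL) = 28846
x = 28846 / 4800 = 6.01

6.01-fold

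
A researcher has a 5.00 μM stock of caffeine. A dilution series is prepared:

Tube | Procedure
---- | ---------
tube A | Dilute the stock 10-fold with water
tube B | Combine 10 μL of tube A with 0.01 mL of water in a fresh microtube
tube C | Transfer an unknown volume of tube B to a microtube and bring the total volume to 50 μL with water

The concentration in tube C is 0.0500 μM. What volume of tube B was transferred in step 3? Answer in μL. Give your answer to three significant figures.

10.0 μL

Step 1: 10-fold → factor 10
Step 2: 10 μL + 0.01 mL = 20 μL total → factor 20/10 = 2
Step 3: v brought to 50 μL → factor = 50 μL/v
Product of known-step factors = 20
Overall factor = 5.00 μM / (0.0500 μM) = 100
Step-3 factor = 100 / 20 = 5
v = 50 μL / 5 = 10.0 μL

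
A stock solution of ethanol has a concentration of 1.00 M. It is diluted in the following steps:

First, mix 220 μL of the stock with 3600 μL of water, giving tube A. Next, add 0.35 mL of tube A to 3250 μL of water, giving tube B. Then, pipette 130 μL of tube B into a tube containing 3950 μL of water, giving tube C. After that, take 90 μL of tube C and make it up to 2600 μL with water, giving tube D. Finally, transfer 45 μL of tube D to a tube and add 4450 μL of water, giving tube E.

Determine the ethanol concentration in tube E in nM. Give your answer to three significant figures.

Step 1: 220 μL + 3600 μL = 3820 μL total → factor 3820/220 = 17.364
Step 2: 0.35 mL + 3250 μL = 3.6 mL total → factor 3.6/0.35 = 10.286
Step 3: 130 μL + 3950 μL = 4080 μL total → factor 4080/130 = 31.385
Step 4: 90 μL brought to 2600 μL → factor 2600/90 = 28.889
Step 5: 45 μL + 4450 μL = 4495 μL total → factor 4495/45 = 99.889
Overall dilution factor = 17.364 × 10.286 × 31.385 × 28.889 × 99.889 = 1.6175 × 10^7
Final = 1.00 M / 1.6175 × 10^7 = 6.182 × 10^-8 M = 61.8 nM

61.8 nM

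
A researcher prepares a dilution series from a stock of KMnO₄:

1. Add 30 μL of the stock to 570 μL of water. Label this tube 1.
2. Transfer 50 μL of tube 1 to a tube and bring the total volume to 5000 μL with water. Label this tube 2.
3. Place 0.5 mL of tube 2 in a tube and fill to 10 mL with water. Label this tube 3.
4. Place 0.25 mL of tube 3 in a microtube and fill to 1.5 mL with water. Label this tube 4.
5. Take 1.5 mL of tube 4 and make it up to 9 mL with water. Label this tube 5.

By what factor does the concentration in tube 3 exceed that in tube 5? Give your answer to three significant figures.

Step 1: 30 μL + 570 μL = 600 μL total → factor 600/30 = 20
Step 2: 50 μL brought to 5000 μL → factor 5000/50 = 100
Step 3: 0.5 mL brought to 10 mL → factor 10/0.5 = 20
Step 4: 0.25 mL brought to 1.5 mL → factor 1.5/0.25 = 6
Step 5: 1.5 mL brought to 9 mL → factor 9/1.5 = 6
Dilution factor to tube 3 = 40000; to tube 5 = 1.44 × 10^6
[tube 3]/[tube 5] = (factor to tube 5)/(factor to tube 3) = 1.44 × 10^6/40000 = 36.0

36.0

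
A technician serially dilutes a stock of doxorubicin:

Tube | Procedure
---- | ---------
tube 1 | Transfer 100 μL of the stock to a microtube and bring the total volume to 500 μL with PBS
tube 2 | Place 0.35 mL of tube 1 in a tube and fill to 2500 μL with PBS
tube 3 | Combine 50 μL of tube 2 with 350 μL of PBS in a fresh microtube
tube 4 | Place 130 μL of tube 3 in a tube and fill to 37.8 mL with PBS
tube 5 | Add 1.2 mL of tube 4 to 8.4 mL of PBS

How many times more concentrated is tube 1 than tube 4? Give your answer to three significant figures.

1.66 × 10^4

Step 1: 100 μL brought to 500 μL → factor 500/100 = 5
Step 2: 0.35 mL brought to 2500 μL → factor 2.5/0.35 = 7.1429
Step 3: 50 μL + 350 μL = 400 μL total → factor 400/50 = 8
Step 4: 130 μL brought to 37.8 mL → factor 37800/130 = 290.77
Dilution factor to tube 1 = 5; to tube 4 = 83077
[tube 1]/[tube 4] = (factor to tube 4)/(factor to tube 1) = 83077/5 = 1.66 × 10^4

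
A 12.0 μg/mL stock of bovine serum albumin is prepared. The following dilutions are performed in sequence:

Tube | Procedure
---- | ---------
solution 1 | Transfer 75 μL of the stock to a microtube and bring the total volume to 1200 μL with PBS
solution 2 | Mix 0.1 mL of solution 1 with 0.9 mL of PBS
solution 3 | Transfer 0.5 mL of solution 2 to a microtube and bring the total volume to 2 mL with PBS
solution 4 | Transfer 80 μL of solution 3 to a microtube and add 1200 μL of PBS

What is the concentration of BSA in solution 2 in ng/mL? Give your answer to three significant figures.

Step 1: 75 μL brought to 1200 μL → factor 1200/75 = 16
Step 2: 0.1 mL + 0.9 mL = 1 mL total → factor 1/0.1 = 10
Dilution factor through solution 2 = 16 × 10 = 160
[solution 2] = 12.0 μg/mL / 160 = 0.07500 μg/mL = 75.0 ng/mL

75.0 ng/mL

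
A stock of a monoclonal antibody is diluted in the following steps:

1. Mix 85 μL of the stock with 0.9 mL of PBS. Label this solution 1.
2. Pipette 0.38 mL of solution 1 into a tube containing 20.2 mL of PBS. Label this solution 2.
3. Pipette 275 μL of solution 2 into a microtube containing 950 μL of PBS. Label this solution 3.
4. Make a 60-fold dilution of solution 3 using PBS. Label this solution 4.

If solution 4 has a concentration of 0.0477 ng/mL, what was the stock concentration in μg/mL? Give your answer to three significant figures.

Step 1: 85 μL + 0.9 mL = 985 μL total → factor 985/85 = 11.588
Step 2: 0.38 mL + 20.2 mL = 20.58 mL total → factor 20.58/0.38 = 54.158
Step 3: 275 μL + 950 μL = 1225 μL total → factor 1225/275 = 4.4545
Step 4: 60-fold → factor 60
Overall dilution factor = 11.588 × 54.158 × 4.4545 × 60 = 1.6774 × 10^5
Stock = 0.0477 ng/mL × 1.6774 × 10^5 = 8001 ng/mL = 8.00 μg/mL

8.00 μg/mL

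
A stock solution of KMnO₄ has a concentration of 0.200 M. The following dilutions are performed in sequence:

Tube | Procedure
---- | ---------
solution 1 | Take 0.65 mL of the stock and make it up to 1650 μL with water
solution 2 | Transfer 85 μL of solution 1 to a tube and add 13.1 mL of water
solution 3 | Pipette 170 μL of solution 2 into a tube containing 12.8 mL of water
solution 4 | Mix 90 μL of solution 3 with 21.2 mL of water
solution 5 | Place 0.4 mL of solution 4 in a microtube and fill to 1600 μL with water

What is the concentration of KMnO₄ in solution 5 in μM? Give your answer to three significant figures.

0.00704 μM

Step 1: 0.65 mL brought to 1650 μL → factor 1.65/0.65 = 2.5385
Step 2: 85 μL + 13.1 mL = 13185 μL total → factor 13185/85 = 155.12
Step 3: 170 μL + 12.8 mL = 12970 μL total → factor 12970/170 = 76.294
Step 4: 90 μL + 21.2 mL = 21290 μL total → factor 21290/90 = 236.56
Step 5: 0.4 mL brought to 1600 μL → factor 1.6/0.4 = 4
Overall dilution factor = 2.5385 × 155.12 × 76.294 × 236.56 × 4 = 2.8426 × 10^7
Final = 0.200 M / 2.8426 × 10^7 = 7.036 × 10^-9 M = 0.00704 μM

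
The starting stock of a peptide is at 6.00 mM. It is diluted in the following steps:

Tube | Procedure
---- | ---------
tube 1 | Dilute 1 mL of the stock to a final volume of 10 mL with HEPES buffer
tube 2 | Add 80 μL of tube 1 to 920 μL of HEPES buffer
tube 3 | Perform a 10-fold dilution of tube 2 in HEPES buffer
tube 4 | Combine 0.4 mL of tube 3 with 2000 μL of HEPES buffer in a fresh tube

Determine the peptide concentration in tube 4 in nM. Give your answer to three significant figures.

Step 1: 1 mL brought to 10 mL → factor 10/1 = 10
Step 2: 80 μL + 920 μL = 1000 μL total → factor 1000/80 = 12.5
Step 3: 10-fold → factor 10
Step 4: 0.4 mL + 2000 μL = 2.4 mL total → factor 2.4/0.4 = 6
Overall dilution factor = 10 × 12.5 × 10 × 6 = 7500
Final = 6.00 mM / 7500 = 0.0008000 mM = 800 nM

800 nM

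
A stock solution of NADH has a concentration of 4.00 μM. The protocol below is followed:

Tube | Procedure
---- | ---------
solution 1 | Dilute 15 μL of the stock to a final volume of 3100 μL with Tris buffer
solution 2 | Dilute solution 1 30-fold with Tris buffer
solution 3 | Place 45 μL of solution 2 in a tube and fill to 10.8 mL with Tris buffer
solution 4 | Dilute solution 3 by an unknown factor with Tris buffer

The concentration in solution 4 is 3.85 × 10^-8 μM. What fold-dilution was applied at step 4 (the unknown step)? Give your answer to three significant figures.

69.8-fold

Step 1: 15 μL brought to 3100 μL → factor 3100/15 = 206.67
Step 2: 30-fold → factor 30
Step 3: 45 μL brought to 10.8 mL → factor 10800/45 = 240
Step 4: unknown factor x
Product of known-step factors = 1.488 × 10^6
Overall factor = 4.00 μM / (3.85 × 10^-8 μM) = 1.039 × 10^8
x = 1.039 × 10^8 / 1.488 × 10^6 = 69.8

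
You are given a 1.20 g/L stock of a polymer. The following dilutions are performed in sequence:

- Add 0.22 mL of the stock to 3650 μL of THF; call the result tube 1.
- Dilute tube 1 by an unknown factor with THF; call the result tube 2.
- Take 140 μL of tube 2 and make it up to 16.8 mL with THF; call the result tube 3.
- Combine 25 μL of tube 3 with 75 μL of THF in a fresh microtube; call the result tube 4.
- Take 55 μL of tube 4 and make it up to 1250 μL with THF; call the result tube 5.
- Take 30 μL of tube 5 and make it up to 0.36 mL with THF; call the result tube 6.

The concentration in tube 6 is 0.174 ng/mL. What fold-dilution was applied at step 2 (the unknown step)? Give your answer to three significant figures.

Step 1: 0.22 mL + 3650 μL = 3.87 mL total → factor 3.87/0.22 = 17.591
Step 2: unknown factor x
Step 3: 140 μL brought to 16.8 mL → factor 16800/140 = 120
Step 4: 25 μL + 75 μL = 100 μL total → factor 100/25 = 4
Step 5: 55 μL brought to 1250 μL → factor 1250/55 = 22.727
Step 6: 30 μL brought to 0.36 mL → factor 360/30 = 12
Product of known-step factors = 2.3028 × 10^6
Overall factor = 1.20 g/L / (0.174 ng/mL) = 6.8966 × 10^6
x = 6.8966 × 10^6 / 2.3028 × 10^6 = 2.99

2.99-fold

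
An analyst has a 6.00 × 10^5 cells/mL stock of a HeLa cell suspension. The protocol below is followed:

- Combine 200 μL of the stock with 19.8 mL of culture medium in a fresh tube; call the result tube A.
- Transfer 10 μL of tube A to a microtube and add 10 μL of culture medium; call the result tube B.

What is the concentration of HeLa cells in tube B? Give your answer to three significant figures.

3.00 × 10^3 cells/mL

Step 1: 200 μL + 19.8 mL = 20000 μL total → factor 20000/200 = 100
Step 2: 10 μL + 10 μL = 20 μL total → factor 20/10 = 2
Overall dilution factor = 100 × 2 = 200
Final = 6.00 × 10^5 cells/mL / 200 = 3.00 × 10^3 cells/mL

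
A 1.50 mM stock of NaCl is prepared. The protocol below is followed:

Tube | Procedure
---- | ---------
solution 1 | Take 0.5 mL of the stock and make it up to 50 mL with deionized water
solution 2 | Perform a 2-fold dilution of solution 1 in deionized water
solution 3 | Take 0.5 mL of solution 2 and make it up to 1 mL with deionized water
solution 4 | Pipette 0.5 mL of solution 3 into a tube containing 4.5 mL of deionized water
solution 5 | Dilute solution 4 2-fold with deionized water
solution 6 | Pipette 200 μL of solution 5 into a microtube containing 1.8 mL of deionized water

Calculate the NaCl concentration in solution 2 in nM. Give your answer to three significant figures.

Step 1: 0.5 mL brought to 50 mL → factor 50/0.5 = 100
Step 2: 2-fold → factor 2
Dilution factor through solution 2 = 100 × 2 = 200
[solution 2] = 1.50 mM / 200 = 0.007500 mM = 7.50 × 10^3 nM

7.50 × 10^3 nM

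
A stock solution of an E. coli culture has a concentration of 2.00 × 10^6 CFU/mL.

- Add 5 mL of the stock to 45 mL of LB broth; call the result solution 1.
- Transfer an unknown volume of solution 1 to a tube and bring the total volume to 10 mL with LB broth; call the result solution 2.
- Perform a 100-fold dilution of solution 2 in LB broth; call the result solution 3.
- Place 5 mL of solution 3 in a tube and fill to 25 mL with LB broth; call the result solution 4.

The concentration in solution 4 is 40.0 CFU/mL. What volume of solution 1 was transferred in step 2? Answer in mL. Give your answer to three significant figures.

Step 1: 5 mL + 45 mL = 50 mL total → factor 50/5 = 10
Step 2: v brought to 10 mL → factor = 10 mL/v
Step 3: 100-fold → factor 100
Step 4: 5 mL brought to 25 mL → factor 25/5 = 5
Product of known-step factors = 5000
Overall factor = 2.00 × 10^6 CFU/mL / (40.0 CFU/mL) = 50000
Step-2 factor = 50000 / 5000 = 10
v = 10 mL / 10 = 1.00 mL

1.00 mL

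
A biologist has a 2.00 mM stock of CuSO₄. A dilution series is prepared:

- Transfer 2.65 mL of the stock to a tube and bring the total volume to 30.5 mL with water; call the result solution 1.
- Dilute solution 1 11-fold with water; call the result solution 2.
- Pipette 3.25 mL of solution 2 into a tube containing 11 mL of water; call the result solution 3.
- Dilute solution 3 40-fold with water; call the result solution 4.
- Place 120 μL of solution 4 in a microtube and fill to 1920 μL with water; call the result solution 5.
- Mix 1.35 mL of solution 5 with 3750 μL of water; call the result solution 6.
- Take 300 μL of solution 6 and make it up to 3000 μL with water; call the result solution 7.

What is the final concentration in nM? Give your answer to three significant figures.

Step 1: 2.65 mL brought to 30.5 mL → factor 30.5/2.65 = 11.509
Step 2: 11-fold → factor 11
Step 3: 3.25 mL + 11 mL = 14.25 mL total → factor 14.25/3.25 = 4.3846
Step 4: 40-fold → factor 40
Step 5: 120 μL brought to 1920 μL → factor 1920/120 = 16
Step 6: 1.35 mL + 3750 μL = 5.1 mL total → factor 5.1/1.35 = 3.7778
Step 7: 300 μL brought to 3000 μL → factor 3000/300 = 10
Overall dilution factor = 11.509 × 11 × 4.3846 × 40 × 16 × 3.7778 × 10 = 1.3421 × 10^7
Final = 2.00 mM / 1.3421 × 10^7 = 1.490 × 10^-7 mM = 0.149 nM

0.149 nM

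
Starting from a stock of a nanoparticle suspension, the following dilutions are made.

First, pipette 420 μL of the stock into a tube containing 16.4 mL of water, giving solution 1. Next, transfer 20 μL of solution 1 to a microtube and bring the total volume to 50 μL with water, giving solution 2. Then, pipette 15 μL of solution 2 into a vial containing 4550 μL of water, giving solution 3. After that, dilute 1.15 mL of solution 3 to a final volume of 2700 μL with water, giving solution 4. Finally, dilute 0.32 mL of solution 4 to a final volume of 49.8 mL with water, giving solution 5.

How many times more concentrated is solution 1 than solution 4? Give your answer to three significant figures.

Step 1: 420 μL + 16.4 mL = 16820 μL total → factor 16820/420 = 40.048
Step 2: 20 μL brought to 50 μL → factor 50/20 = 2.5
Step 3: 15 μL + 4550 μL = 4565 μL total → factor 4565/15 = 304.33
Step 4: 1.15 mL brought to 2700 μL → factor 2.7/1.15 = 2.3478
Dilution factor to solution 1 = 40.048; to solution 4 = 71537
[solution 1]/[solution 4] = (factor to solution 4)/(factor to solution 1) = 71537/40.048 = 1.79 × 10^3

1.79 × 10^3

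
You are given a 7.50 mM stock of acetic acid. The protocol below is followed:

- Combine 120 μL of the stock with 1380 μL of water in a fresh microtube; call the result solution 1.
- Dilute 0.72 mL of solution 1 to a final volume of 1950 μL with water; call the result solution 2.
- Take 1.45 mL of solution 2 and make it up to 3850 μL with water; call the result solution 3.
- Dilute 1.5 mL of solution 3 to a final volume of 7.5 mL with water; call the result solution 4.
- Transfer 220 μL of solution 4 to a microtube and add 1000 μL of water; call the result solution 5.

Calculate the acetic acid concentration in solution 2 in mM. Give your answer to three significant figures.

Step 1: 120 μL + 1380 μL = 1500 μL total → factor 1500/120 = 12.5
Step 2: 0.72 mL brought to 1950 μL → factor 1.95/0.72 = 2.7083
Dilution factor through solution 2 = 12.5 × 2.7083 = 33.854
[solution 2] = 7.50 mM / 33.854 = 0.222 mM

0.222 mM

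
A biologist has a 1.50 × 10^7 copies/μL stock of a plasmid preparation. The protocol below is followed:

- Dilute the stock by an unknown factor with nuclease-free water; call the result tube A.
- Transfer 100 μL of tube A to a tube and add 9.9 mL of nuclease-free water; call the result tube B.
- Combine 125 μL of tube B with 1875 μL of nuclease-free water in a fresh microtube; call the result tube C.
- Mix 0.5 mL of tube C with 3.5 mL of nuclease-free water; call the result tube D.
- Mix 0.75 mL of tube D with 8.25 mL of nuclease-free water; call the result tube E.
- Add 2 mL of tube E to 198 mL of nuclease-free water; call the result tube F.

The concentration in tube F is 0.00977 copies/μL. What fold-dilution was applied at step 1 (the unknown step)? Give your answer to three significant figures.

100-fold

Step 1: unknown factor x
Step 2: 100 μL + 9.9 mL = 10000 μL total → factor 10000/100 = 100
Step 3: 125 μL + 1875 μL = 2000 μL total → factor 2000/125 = 16
Step 4: 0.5 mL + 3.5 mL = 4 mL total → factor 4/0.5 = 8
Step 5: 0.75 mL + 8.25 mL = 9 mL total → factor 9/0.75 = 12
Step 6: 2 mL + 198 mL = 200 mL total → factor 200/2 = 100
Product of known-step factors = 1.536 × 10^7
Overall factor = 1.50 × 10^7 copies/μL / (0.00977 copies/μL) = 1.5353 × 10^9
x = 1.5353 × 10^9 / 1.536 × 10^7 = 100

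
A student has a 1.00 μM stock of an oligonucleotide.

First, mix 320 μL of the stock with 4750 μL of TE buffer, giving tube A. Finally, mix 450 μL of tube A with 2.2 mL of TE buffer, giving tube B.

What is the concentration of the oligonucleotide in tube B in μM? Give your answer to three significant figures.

0.0107 μM

Step 1: 320 μL + 4750 μL = 5070 μL total → factor 5070/320 = 15.844
Step 2: 450 μL + 2.2 mL = 2650 μL total → factor 2650/450 = 5.8889
Overall dilution factor = 15.844 × 5.8889 = 93.302
Final = 1.00 μM / 93.302 = 0.0107 μM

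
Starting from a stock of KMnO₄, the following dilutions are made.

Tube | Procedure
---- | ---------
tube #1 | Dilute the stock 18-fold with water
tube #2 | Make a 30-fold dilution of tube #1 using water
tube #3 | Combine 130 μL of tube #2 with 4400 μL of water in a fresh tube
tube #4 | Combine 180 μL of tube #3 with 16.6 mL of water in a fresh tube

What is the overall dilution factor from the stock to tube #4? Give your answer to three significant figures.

Step 1: 18-fold → factor 18
Step 2: 30-fold → factor 30
Step 3: 130 μL + 4400 μL = 4530 μL total → factor 4530/130 = 34.846
Step 4: 180 μL + 16.6 mL = 16780 μL total → factor 16780/180 = 93.222
Overall dilution factor = 18 × 30 × 34.846 × 93.222 = 1.7542 × 10^6

1.75 × 10^6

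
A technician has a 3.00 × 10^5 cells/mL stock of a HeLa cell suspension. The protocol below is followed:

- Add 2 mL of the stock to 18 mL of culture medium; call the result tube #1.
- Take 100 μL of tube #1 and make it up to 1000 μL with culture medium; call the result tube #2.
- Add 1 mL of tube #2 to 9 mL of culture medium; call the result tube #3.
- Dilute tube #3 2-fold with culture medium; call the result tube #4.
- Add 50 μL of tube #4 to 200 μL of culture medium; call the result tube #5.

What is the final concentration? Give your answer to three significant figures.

30.0 cells/mL

Step 1: 2 mL + 18 mL = 20 mL total → factor 20/2 = 10
Step 2: 100 μL brought to 1000 μL → factor 1000/100 = 10
Step 3: 1 mL + 9 mL = 10 mL total → factor 10/1 = 10
Step 4: 2-fold → factor 2
Step 5: 50 μL + 200 μL = 250 μL total → factor 250/50 = 5
Overall dilution factor = 10 × 10 × 10 × 2 × 5 = 10000
Final = 3.00 × 10^5 cells/mL / 10000 = 30.0 cells/mL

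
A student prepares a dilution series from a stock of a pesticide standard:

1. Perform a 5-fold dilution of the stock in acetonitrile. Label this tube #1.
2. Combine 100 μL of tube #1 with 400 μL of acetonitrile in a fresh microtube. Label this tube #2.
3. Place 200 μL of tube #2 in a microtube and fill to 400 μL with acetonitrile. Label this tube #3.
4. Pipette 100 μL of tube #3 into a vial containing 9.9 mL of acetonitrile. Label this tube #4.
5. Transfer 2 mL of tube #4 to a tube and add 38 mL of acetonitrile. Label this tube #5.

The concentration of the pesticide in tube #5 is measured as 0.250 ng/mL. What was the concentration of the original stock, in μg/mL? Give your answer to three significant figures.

Step 1: 5-fold → factor 5
Step 2: 100 μL + 400 μL = 500 μL total → factor 500/100 = 5
Step 3: 200 μL brought to 400 μL → factor 400/200 = 2
Step 4: 100 μL + 9.9 mL = 10000 μL total → factor 10000/100 = 100
Step 5: 2 mL + 38 mL = 40 mL total → factor 40/2 = 20
Overall dilution factor = 5 × 5 × 2 × 100 × 20 = 1 × 10^5
Stock = 0.250 ng/mL × 1 × 10^5 = 2.500 × 10^4 ng/mL = 25.0 μg/mL

25.0 μg/mL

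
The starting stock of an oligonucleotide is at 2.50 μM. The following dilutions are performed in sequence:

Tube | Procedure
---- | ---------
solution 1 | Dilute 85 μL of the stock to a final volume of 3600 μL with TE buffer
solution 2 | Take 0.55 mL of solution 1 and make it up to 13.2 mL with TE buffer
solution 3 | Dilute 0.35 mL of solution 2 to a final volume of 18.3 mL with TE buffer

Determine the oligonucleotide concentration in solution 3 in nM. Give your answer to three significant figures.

Step 1: 85 μL brought to 3600 μL → factor 3600/85 = 42.353
Step 2: 0.55 mL brought to 13.2 mL → factor 13.2/0.55 = 24
Step 3: 0.35 mL brought to 18.3 mL → factor 18.3/0.35 = 52.286
Overall dilution factor = 42.353 × 24 × 52.286 = 53147
Final = 2.50 μM / 53147 = 4.704 × 10^-5 μM = 0.0470 nM

0.0470 nM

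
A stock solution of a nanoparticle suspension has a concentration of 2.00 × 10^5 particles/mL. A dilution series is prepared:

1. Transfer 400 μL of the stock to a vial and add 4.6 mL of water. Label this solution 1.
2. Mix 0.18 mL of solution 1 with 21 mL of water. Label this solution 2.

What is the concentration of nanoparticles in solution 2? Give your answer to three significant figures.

Step 1: 400 μL + 4.6 mL = 5000 μL total → factor 5000/400 = 12.5
Step 2: 0.18 mL + 21 mL = 21.18 mL total → factor 21.18/0.18 = 117.67
Overall dilution factor = 12.5 × 117.67 = 1470.8
Final = 2.00 × 10^5 particles/mL / 1470.8 = 136 particles/mL

136 particles/mL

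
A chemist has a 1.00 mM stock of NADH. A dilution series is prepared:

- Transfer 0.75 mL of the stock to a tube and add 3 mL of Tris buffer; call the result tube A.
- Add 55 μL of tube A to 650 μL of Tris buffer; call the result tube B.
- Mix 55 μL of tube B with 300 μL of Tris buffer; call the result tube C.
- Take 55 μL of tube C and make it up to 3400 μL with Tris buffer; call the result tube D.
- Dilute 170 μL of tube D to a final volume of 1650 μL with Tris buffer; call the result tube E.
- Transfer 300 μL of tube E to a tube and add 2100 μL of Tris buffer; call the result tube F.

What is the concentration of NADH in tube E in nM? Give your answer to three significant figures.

Step 1: 0.75 mL + 3 mL = 3.75 mL total → factor 3.75/0.75 = 5
Step 2: 55 μL + 650 μL = 705 μL total → factor 705/55 = 12.818
Step 3: 55 μL + 300 μL = 355 μL total → factor 355/55 = 6.4545
Step 4: 55 μL brought to 3400 μL → factor 3400/55 = 61.818
Step 5: 170 μL brought to 1650 μL → factor 1650/170 = 9.7059
Dilution factor through tube E = 5 × 12.818 × 6.4545 × 61.818 × 9.7059 = 2.4821 × 10^5
[tube E] = 1.00 mM / 2.4821 × 10^5 = 4.029 × 10^-6 mM = 4.03 nM

4.03 nM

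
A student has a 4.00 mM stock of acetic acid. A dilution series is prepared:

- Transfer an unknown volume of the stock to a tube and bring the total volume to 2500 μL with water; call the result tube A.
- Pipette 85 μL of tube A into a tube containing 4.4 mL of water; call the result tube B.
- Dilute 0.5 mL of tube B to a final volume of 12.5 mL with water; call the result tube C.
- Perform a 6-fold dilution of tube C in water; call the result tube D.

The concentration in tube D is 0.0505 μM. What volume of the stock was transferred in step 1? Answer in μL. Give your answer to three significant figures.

Step 1: v brought to 2500 μL → factor = 2500 μL/v
Step 2: 85 μL + 4.4 mL = 4485 μL total → factor 4485/85 = 52.765
Step 3: 0.5 mL brought to 12.5 mL → factor 12.5/0.5 = 25
Step 4: 6-fold → factor 6
Product of known-step factors = 7914.7
Overall factor = 4.00 mM / (0.0505 μM) = 79208
Step-1 factor = 79208 / 7914.7 = 10.008
v = 2500 μL / 10.008 = 250 μL

250 μL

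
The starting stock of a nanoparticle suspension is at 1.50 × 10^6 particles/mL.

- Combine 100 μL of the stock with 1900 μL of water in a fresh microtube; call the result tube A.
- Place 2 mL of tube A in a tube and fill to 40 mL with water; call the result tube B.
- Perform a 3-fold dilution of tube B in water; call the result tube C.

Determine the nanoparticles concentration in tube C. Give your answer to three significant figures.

Step 1: 100 μL + 1900 μL = 2000 μL total → factor 2000/100 = 20
Step 2: 2 mL brought to 40 mL → factor 40/2 = 20
Step 3: 3-fold → factor 3
Overall dilution factor = 20 × 20 × 3 = 1200
Final = 1.50 × 10^6 particles/mL / 1200 = 1.25 × 10^3 particles/mL

1.25 × 10^3 particles/mL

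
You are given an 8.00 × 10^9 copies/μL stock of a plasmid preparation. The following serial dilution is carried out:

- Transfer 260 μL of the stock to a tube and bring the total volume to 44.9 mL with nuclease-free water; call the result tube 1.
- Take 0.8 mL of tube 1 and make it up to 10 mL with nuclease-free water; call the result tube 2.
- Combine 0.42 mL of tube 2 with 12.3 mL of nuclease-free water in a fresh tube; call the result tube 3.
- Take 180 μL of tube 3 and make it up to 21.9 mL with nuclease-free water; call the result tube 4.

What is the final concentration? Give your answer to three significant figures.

1.01 × 10^3 copies/μL

Step 1: 260 μL brought to 44.9 mL → factor 44900/260 = 172.69
Step 2: 0.8 mL brought to 10 mL → factor 10/0.8 = 12.5
Step 3: 0.42 mL + 12.3 mL = 12.72 mL total → factor 12.72/0.42 = 30.286
Step 4: 180 μL brought to 21.9 mL → factor 21900/180 = 121.67
Overall dilution factor = 172.69 × 12.5 × 30.286 × 121.67 = 7.9541 × 10^6
Final = 8.00 × 10^9 copies/μL / 7.9541 × 10^6 = 1.01 × 10^3 copies/μL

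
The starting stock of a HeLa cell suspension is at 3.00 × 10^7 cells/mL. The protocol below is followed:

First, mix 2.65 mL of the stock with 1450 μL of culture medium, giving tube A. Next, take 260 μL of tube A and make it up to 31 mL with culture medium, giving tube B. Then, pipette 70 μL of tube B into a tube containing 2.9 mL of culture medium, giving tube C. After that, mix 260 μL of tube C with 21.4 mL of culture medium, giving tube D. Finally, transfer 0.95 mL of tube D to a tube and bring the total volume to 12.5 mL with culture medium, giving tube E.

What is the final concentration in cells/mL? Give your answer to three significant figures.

Step 1: 2.65 mL + 1450 μL = 4.1 mL total → factor 4.1/2.65 = 1.5472
Step 2: 260 μL brought to 31 mL → factor 31000/260 = 119.23
Step 3: 70 μL + 2.9 mL = 2970 μL total → factor 2970/70 = 42.429
Step 4: 260 μL + 21.4 mL = 21660 μL total → factor 21660/260 = 83.308
Step 5: 0.95 mL brought to 12.5 mL → factor 12.5/0.95 = 13.158
Overall dilution factor = 1.5472 × 119.23 × 42.429 × 83.308 × 13.158 = 8.5794 × 10^6
Final = 3.00 × 10^7 cells/mL / 8.5794 × 10^6 = 3.50 cells/mL

3.50 cells/mL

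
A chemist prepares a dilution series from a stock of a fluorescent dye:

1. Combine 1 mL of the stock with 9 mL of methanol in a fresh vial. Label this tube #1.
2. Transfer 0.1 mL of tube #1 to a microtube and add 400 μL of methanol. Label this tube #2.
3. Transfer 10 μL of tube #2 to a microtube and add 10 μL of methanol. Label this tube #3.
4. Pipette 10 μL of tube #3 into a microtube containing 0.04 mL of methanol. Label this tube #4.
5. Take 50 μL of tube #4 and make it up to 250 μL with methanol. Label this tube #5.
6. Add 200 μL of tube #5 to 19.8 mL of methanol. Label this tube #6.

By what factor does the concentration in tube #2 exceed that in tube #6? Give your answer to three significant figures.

5.00 × 10^3

Step 1: 1 mL + 9 mL = 10 mL total → factor 10/1 = 10
Step 2: 0.1 mL + 400 μL = 0.5 mL total → factor 0.5/0.1 = 5
Step 3: 10 μL + 10 μL = 20 μL total → factor 20/10 = 2
Step 4: 10 μL + 0.04 mL = 50 μL total → factor 50/10 = 5
Step 5: 50 μL brought to 250 μL → factor 250/50 = 5
Step 6: 200 μL + 19.8 mL = 20000 μL total → factor 20000/200 = 100
Dilution factor to tube #2 = 50; to tube #6 = 2.5 × 10^5
[tube #2]/[tube #6] = (factor to tube #6)/(factor to tube #2) = 2.5 × 10^5/50 = 5.00 × 10^3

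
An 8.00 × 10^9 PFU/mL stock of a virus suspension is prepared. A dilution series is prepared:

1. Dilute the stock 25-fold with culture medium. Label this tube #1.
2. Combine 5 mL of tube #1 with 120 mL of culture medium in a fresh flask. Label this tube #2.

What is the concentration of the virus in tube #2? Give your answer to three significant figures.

Step 1: 25-fold → factor 25
Step 2: 5 mL + 120 mL = 125 mL total → factor 125/5 = 25
Overall dilution factor = 25 × 25 = 625
Final = 8.00 × 10^9 PFU/mL / 625 = 1.28 × 10^7 PFU/mL

1.28 × 10^7 PFU/mL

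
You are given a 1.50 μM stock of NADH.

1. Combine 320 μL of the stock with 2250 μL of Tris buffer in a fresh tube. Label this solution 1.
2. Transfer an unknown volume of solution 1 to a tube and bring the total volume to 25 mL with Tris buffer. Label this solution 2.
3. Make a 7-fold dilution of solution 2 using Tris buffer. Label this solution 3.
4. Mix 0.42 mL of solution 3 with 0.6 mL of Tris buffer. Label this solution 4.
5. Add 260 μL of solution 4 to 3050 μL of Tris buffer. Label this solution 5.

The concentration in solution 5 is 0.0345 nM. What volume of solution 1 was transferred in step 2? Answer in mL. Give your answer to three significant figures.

Step 1: 320 μL + 2250 μL = 2570 μL total → factor 2570/320 = 8.0312
Step 2: v brought to 25 mL → factor = 25 mL/v
Step 3: 7-fold → factor 7
Step 4: 0.42 mL + 0.6 mL = 1.02 mL total → factor 1.02/0.42 = 2.4286
Step 5: 260 μL + 3050 μL = 3310 μL total → factor 3310/260 = 12.731
Product of known-step factors = 1738.1
Overall factor = 1.50 μM / (0.0345 nM) = 43478
Step-2 factor = 43478 / 1738.1 = 25.014
v = 25 mL / 25.014 = 0.999 mL

0.999 mL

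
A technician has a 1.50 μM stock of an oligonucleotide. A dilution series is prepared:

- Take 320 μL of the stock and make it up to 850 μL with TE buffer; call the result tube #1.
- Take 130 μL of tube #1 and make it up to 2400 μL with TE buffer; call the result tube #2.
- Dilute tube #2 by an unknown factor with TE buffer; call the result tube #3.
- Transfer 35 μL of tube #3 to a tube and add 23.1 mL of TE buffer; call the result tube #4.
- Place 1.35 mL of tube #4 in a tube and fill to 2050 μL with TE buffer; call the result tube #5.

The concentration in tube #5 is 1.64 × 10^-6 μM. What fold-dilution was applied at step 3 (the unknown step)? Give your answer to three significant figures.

Step 1: 320 μL brought to 850 μL → factor 850/320 = 2.6562
Step 2: 130 μL brought to 2400 μL → factor 2400/130 = 18.462
Step 3: unknown factor x
Step 4: 35 μL + 23.1 mL = 23135 μL total → factor 23135/35 = 661
Step 5: 1.35 mL brought to 2050 μL → factor 2.05/1.35 = 1.5185
Product of known-step factors = 49222
Overall factor = 1.50 μM / (1.64 × 10^-6 μM) = 9.1463 × 10^5
x = 9.1463 × 10^5 / 49222 = 18.6

18.6-fold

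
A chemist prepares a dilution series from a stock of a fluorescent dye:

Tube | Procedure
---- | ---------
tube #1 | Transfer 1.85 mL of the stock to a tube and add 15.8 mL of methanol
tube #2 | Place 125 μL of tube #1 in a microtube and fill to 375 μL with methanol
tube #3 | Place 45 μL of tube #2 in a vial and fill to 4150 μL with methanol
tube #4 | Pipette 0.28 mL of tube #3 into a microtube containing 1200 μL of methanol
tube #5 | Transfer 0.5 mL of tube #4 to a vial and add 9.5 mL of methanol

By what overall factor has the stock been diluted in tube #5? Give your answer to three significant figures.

2.79 × 10^5

Step 1: 1.85 mL + 15.8 mL = 17.65 mL total → factor 17.65/1.85 = 9.5405
Step 2: 125 μL brought to 375 μL → factor 375/125 = 3
Step 3: 45 μL brought to 4150 μL → factor 4150/45 = 92.222
Step 4: 0.28 mL + 1200 μL = 1.48 mL total → factor 1.48/0.28 = 5.2857
Step 5: 0.5 mL + 9.5 mL = 10 mL total → factor 10/0.5 = 20
Overall dilution factor = 9.5405 × 3 × 92.222 × 5.2857 × 20 = 2.7904 × 10^5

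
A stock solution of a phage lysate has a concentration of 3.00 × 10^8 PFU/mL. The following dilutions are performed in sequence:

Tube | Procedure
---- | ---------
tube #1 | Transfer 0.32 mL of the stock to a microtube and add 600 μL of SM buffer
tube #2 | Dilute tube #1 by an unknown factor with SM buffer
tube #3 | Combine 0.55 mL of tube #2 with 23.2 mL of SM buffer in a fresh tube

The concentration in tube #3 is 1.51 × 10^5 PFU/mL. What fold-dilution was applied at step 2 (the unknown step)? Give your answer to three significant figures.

Step 1: 0.32 mL + 600 μL = 0.92 mL total → factor 0.92/0.32 = 2.875
Step 2: unknown factor x
Step 3: 0.55 mL + 23.2 mL = 23.75 mL total → factor 23.75/0.55 = 43.182
Product of known-step factors = 124.15
Overall factor = 3.00 × 10^8 PFU/mL / (1.51 × 10^5 PFU/mL) = 1986.8
x = 1986.8 / 124.15 = 16.0

16.0-fold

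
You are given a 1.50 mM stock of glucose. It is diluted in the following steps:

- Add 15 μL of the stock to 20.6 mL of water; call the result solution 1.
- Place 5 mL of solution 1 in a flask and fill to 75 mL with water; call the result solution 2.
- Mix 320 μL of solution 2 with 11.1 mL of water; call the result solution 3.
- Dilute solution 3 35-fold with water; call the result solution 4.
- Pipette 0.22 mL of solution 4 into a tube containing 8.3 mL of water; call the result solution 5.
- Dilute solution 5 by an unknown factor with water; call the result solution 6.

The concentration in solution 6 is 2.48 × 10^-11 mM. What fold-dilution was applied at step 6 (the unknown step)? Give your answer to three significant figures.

60.7-fold

Step 1: 15 μL + 20.6 mL = 20615 μL total → factor 20615/15 = 1374.3
Step 2: 5 mL brought to 75 mL → factor 75/5 = 15
Step 3: 320 μL + 11.1 mL = 11420 μL total → factor 11420/320 = 35.688
Step 4: 35-fold → factor 35
Step 5: 0.22 mL + 8.3 mL = 8.52 mL total → factor 8.52/0.22 = 38.727
Step 6: unknown factor x
Product of known-step factors = 9.972 × 10^8
Overall factor = 1.50 mM / (2.48 × 10^-11 mM) = 6.0484 × 10^10
x = 6.0484 × 10^10 / 9.972 × 10^8 = 60.7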